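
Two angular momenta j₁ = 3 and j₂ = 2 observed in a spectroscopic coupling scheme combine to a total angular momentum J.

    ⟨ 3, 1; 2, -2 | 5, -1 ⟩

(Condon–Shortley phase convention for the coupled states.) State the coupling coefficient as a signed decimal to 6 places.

+√(1/14) ≈ +0.267261

triangle: 0!×6!×4!/11! = 17280/39916800
(j±m)!: 4!×2!×0!×4!×4!×6! = 19906560
prefactor² = (2J+1)×Δ×N² = 663552/7
  k=0: +1/(0!×0!×2!×0!×4!×4!) = 1/1152
Σ = 1/1152  ⇒  CG² = 663552/7×(1/1152)² = 1/14
CG = +√(1/14) = +0.267261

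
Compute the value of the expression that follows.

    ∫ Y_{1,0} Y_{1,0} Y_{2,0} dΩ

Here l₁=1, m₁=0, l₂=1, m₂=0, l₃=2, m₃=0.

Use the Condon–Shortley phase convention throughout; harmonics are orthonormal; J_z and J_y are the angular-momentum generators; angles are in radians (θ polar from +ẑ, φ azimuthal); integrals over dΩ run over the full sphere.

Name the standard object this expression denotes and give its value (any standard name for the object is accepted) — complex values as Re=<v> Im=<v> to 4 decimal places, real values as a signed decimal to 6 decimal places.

This is a Gaunt coefficient — the integral of a triple product of spherical harmonics over the sphere.
Rules hold: Σm=0, L=4 even, 0≤2≤2.
N = 3·3·5 = 45
Δ = 0!·2!·2!/5! = 1/30
Racah Σ t=0..0: t=0:+1/1 = 1/1
⇒ 3j(1 1 2; 0 0 0)² = 2/15, sgn +1
(m-triple is (0,0,0) — same symbol as above.)
4πI² = N·(3j₀)²·(3jₘ)² = 4/5
I = +1·√(0.8/4π) = 0.25231325

Gaunt coefficient, +0.252313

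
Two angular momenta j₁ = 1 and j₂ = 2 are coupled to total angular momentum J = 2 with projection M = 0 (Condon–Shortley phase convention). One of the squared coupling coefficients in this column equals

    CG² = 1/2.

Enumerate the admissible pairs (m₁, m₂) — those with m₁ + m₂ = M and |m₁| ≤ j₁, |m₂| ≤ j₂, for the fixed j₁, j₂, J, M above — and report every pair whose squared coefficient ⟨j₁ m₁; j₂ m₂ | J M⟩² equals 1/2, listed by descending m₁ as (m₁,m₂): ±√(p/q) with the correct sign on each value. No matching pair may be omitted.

Admissible pairs with m₁+m₂ = M = 0: (-1,1), (0,0), (1,-1)
  (m₁,m₂)=(1,-1): CG² = 1/2, CG = +√(1/2)   ← matches the target
  (m₁,m₂)=(0,0): CG² = 0/1, CG = 0
  (m₁,m₂)=(-1,1): CG² = 1/2, CG = −√(1/2)   ← matches the target
Pairs with CG² = 1/2: (1,-1): +√(1/2); (-1,1): −√(1/2)

(1,-1): +√(1/2); (-1,1): −√(1/2)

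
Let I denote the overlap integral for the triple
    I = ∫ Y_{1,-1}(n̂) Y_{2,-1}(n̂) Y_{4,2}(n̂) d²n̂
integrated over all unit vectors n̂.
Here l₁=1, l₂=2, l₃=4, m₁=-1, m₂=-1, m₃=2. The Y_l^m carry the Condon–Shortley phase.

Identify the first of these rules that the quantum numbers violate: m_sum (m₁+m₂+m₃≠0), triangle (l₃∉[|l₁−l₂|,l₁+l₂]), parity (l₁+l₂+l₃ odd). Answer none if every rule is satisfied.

triangle

Σmᵢ = 0  ✓
l₃∈[|l₁−l₂|,l₁+l₂]=[1,3] required, l₃=4 fails  ✗
Σlᵢ = 7 ⇒ odd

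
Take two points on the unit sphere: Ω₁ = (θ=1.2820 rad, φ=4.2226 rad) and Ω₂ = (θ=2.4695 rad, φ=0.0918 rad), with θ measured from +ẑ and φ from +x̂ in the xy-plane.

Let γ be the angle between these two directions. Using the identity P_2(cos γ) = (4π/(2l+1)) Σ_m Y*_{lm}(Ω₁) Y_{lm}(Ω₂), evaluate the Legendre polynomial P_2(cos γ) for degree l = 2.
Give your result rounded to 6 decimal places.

Addition theorem: P_2(cos γ) = (4π/5) Σ_m Y*_{lm}(Ω₁) Y_{lm}(Ω₂), m = −2…2:
  m=-2: Y*=-0.197836+0.294696i  Y=+0.147227-0.027339i  product -0.021070+0.048796i
  m=-1: Y*=-0.099220-0.186113i  Y=-0.374814+0.034505i  product +0.043611+0.066334i
  m=+0: Y*=-0.238647-0.000000i  Y=+0.263987+0.000000i  product -0.063000-0.000000i
  m=+1: Y*=+0.099220-0.186113i  Y=+0.374814+0.034505i  product +0.043611-0.066334i
  m=+2: Y*=-0.197836-0.294696i  Y=+0.147227+0.027339i  product -0.021070-0.048796i
Σ over m = -0.017919+0.000000i; ×(4π/5) → -0.045034+0.000000i. Real part: -0.045034

-0.045034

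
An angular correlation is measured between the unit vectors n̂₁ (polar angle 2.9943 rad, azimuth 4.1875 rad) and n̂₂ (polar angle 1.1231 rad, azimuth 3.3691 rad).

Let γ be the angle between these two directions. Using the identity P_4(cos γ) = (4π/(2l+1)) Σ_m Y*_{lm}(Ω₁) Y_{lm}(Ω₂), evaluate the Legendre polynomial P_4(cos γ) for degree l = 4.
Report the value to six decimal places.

Addition theorem: P_4(cos γ) = (4π/9) Σ_m Y*_{lm}(Ω₁) Y_{lm}(Ω₂), m = −4…4:
  m=-4: (-0.000104, -0.000177) × (0.179340, -0.230712) = (-0.000059, -0.000008)  (running Σ = (-0.000059, -0.000008))
  m=-3: (-0.003914, 0.000015) × (-0.307993, 0.250350) = (0.001202, -0.000984)  (running Σ = (0.001142, -0.000992))
  m=-2: (-0.020978, 0.036553) × (0.076124, -0.037244) = (-0.000236, 0.003564)  (running Σ = (0.000907, 0.002571))
  m=-1: (0.132476, 0.228772) × (0.303638, -0.070297) = (0.056307, 0.060151)  (running Σ = (0.057213, 0.062723))
  m=0: (0.756863, -0.000000) × (-0.147332, 0.000000) = (-0.111510, 0.000000)  (running Σ = (-0.054297, 0.062723))
  m=1: (-0.132476, 0.228772) × (-0.303638, -0.070297) = (0.056307, -0.060151)  (running Σ = (0.002010, 0.002571))
  m=2: (-0.020978, -0.036553) × (0.076124, 0.037244) = (-0.000236, -0.003564)  (running Σ = (0.001774, -0.000992))
  m=3: (0.003914, 0.000015) × (0.307993, 0.250350) = (0.001202, 0.000984)  (running Σ = (0.002976, -0.000008))
  m=4: (-0.000104, 0.000177) × (0.179340, 0.230712) = (-0.000059, 0.000008)  (running Σ = (0.002917, -0.000000))
Accumulated sum (0.002917, -0.000000); after 4π/(2l+1) scaling, (0.004072, -0.000000) ⇒ P_4 = 0.004072

0.004072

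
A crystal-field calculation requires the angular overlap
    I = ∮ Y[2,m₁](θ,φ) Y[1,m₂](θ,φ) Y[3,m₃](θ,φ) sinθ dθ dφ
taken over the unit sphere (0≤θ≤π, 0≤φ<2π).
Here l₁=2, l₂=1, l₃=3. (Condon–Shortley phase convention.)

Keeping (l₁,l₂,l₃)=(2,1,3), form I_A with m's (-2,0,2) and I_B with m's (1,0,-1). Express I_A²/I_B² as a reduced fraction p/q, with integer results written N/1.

5/8

Shared (l₁,l₂,l₃)=(2,1,3): N and (l;000)² cancel in I_A²/I_B².
A: Δ = 0!·4!·2!/7! = 1/105; Racah Σ t=0..0: t=0:+1/24 = 1/24; ⇒ 3j(2 1 3; -2 0 2)² = 1/21, sgn -1
B: Δ = 0!·4!·2!/7! = 1/105; Racah Σ t=0..0: t=0:+1/6 = 1/6; ⇒ 3j(2 1 3; 1 0 -1)² = 8/105, sgn +1
I_A²/I_B² = (1/21)/(8/105) = 5/8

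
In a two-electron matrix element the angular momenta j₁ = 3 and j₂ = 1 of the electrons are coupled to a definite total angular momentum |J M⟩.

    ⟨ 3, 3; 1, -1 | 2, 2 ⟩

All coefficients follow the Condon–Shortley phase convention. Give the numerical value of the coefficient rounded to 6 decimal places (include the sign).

+0.845154  (= +√(5/7))

√[5·2!4!0!/7! · 6!0!0!2!4!0!] = √(11520/7)
  +(−1)^0/∏(0,2,0,0,4,0)! = 1/48  (running 1/48)
⟨..|..⟩ = √(11520/7)·(1/48) = +0.845154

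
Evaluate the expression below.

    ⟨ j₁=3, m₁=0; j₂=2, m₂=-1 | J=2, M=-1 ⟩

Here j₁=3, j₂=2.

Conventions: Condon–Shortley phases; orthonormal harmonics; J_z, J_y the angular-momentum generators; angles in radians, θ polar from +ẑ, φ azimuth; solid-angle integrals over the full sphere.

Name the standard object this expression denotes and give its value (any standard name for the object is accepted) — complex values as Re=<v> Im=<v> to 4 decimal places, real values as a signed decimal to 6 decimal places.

Clebsch–Gordan coefficient, −√(2/7) ≈ -0.534522

This is a Clebsch–Gordan (vector-coupling) coefficient.
√[5·3!3!1!/8! · 3!3!1!3!1!3!] = √(81/14)
  +(−1)^0/∏(0,3,3,1,0,0)! = 1/36  (running 1/36)
  +(−1)^1/∏(1,2,2,0,1,1)! = -1/4  (running -2/9)
⟨..|..⟩ = √(81/14)·(-2/9) = -0.534522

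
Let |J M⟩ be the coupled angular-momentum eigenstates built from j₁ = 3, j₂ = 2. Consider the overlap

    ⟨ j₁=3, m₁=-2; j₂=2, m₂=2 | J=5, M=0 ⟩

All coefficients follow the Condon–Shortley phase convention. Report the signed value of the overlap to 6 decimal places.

+√(1/42) = +0.154303

j₁+j₂−J=0  J+j₁−j₂=6  J−j₁+j₂=4  j₁+j₂+J+1=11
(j₁±m₁, j₂±m₂, J±M) = (1,5,4,0,5,5)
P² = 1382400/7
sum k=0..0:
  [0] +1/2880 = 1/2880
S = 1/2880
C² = P²·S² = 1/42 ; C = +0.154303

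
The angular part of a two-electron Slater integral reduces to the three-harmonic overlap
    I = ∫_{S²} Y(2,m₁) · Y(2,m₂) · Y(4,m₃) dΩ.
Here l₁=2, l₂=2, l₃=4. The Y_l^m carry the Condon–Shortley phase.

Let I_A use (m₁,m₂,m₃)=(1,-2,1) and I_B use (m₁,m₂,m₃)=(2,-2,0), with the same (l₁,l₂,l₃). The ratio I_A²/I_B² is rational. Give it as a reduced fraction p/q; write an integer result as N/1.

5/1

Same 2,2,4: normalisation and zero-m 3j drop out of the ratio.
A: Δ: 0! 4! 4! / 9! → 1/630; sum: t=0:+1/144 = 1/144; 3j²(2 2 4; 1 -2 1) = Δ·Π!·Σ² = 1/126  (sign -1)
B: Δ: 0! 4! 4! / 9! → 1/630; sum: t=0:+1/576 = 1/576; 3j²(2 2 4; 2 -2 0) = Δ·Π!·Σ² = 1/630  (sign +1)
I_A²/I_B² = (1/126)/(1/630) = 5/1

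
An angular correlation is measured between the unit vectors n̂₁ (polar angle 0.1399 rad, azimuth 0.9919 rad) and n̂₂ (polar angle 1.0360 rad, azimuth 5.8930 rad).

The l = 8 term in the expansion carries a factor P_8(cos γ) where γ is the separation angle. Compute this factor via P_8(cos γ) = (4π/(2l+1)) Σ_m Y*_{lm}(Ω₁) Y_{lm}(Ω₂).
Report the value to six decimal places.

Expand P_8 via completeness: Σ_{m} conj(Y_{8,m}) at Ω₁ times Y_{8,m} at Ω₂ —
  term(m=-8) = 0.00000 - 0.00000j   from Y*(Ω₁)=-0.00000 + 0.00000j, Y(Ω₂)=-0.15473 + 0.00311j
  term(m=-7) = -0.00000 - 0.00000j   from Y*(Ω₁)=0.00000 + 0.00000j, Y(Ω₂)=-0.33627 + 0.14627j
  term(m=-6) = -0.00001 + 0.00002j   from Y*(Ω₁)=0.00004 - 0.00001j, Y(Ω₂)=-0.30795 + 0.31738j
  term(m=-5) = 0.00007 + 0.00005j   from Y*(Ω₁)=0.00012 - 0.00048j, Y(Ω₂)=-0.06498 + 0.16264j
  term(m=-4) = -0.00090 + 0.00084j   from Y*(Ω₁)=-0.00329 - 0.00357j, Y(Ω₂)=-0.00255 - 0.25355j
  term(m=-3) = 0.00601 + 0.00945j   from Y*(Ω₁)=-0.03470 + 0.00581j, Y(Ω₂)=-0.12397 - 0.29303j
  term(m=-2) = -0.01715 + 0.00680j   from Y*(Ω₁)=-0.07221 + 0.16478j, Y(Ω₂)=0.07288 + 0.07215j
  term(m=-1) = 0.03656 + 0.19144j   from Y*(Ω₁)=0.31547 + 0.48268j, Y(Ω₂)=0.31259 + 0.12856j
  term(m=+0) = -0.04248 + 0.00000j   from Y*(Ω₁)=0.78776 + 0.00000j, Y(Ω₂)=-0.05393 + 0.00000j
  term(m=+1) = 0.03656 - 0.19144j   from Y*(Ω₁)=-0.31547 + 0.48268j, Y(Ω₂)=-0.31259 + 0.12856j
  term(m=+2) = -0.01715 - 0.00680j   from Y*(Ω₁)=-0.07221 - 0.16478j, Y(Ω₂)=0.07288 - 0.07215j
  term(m=+3) = 0.00601 - 0.00945j   from Y*(Ω₁)=0.03470 + 0.00581j, Y(Ω₂)=0.12397 - 0.29303j
  term(m=+4) = -0.00090 - 0.00084j   from Y*(Ω₁)=-0.00329 + 0.00357j, Y(Ω₂)=-0.00255 + 0.25355j
  term(m=+5) = 0.00007 - 0.00005j   from Y*(Ω₁)=-0.00012 - 0.00048j, Y(Ω₂)=0.06498 + 0.16264j
  term(m=+6) = -0.00001 - 0.00002j   from Y*(Ω₁)=0.00004 + 0.00001j, Y(Ω₂)=-0.30795 - 0.31738j
  term(m=+7) = -0.00000 + 0.00000j   from Y*(Ω₁)=-0.00000 + 0.00000j, Y(Ω₂)=0.33627 + 0.14627j
  term(m=+8) = 0.00000 + 0.00000j   from Y*(Ω₁)=-0.00000 - 0.00000j, Y(Ω₂)=-0.15473 - 0.00311j
Σ over m = 0.00667 - 0.00000j; ×(4π/17) → 0.00493 - 0.00000j. Real part: 0.004933

0.004933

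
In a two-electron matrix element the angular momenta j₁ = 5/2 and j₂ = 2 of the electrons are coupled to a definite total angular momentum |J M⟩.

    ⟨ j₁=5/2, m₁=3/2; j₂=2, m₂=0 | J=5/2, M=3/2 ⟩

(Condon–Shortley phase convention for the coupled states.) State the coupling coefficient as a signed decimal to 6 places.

triangle: 2!*3!*2!/8! = 24/40320
(j±m)!: 4!*1!*2!*2!*4!*1! = 2304
prefactor² = (2J+1)*Δ*N² = 288/35
  k=0: +1/(0!*2!*1!*2!*2!*0!) = 1/8
  k=1: −1/(1!*1!*0!*1!*3!*1!) = -1/6
Σ = -1/24  ⇒  CG² = 288/35*(-1/24)² = 1/70
CG = −√(1/70) = -0.119523

−√(1/70) ≈ -0.119523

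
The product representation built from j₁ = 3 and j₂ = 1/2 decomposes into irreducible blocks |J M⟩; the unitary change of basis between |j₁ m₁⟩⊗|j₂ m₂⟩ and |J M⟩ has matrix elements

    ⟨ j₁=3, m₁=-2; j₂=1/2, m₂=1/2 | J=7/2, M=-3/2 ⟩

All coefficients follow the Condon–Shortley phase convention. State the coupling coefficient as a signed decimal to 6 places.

√[8·0!6!1!/8! · 1!5!1!0!2!5!] = √(28800/7)
  +(−1)^0/∏(0,0,5,1,1,0)! = 1/120  (running 1/120)
⟨..|..⟩ = √(28800/7)·(1/120) = +0.534522

+√(2/7) ≈ +0.534522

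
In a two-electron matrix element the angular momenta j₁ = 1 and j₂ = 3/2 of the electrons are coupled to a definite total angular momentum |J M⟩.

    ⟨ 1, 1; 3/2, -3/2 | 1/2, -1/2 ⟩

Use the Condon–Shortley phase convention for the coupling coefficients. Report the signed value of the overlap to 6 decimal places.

+√(1/2) ≈ +0.707107

j₁+j₂−J=2  J+j₁−j₂=0  J−j₁+j₂=1  j₁+j₂+J+1=4
(j₁±m₁, j₂±m₂, J±M) = (2,0,0,3,0,1)
P² = 2
sum k=0..0:
  [0] +1/2 = 1/2
S = 1/2
C² = P²·S² = 1/2 ; C = +0.707107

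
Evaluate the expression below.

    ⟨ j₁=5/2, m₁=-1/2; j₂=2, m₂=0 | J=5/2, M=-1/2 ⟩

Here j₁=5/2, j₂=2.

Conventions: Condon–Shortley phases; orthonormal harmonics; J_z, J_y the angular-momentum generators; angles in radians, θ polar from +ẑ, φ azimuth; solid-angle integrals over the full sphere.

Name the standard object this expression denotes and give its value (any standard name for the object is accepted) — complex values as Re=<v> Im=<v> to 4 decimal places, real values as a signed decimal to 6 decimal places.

This is a Clebsch–Gordan (vector-coupling) coefficient.
√[6·2!3!2!/8! · 2!3!2!2!2!3!] = √(72/35)
  +(−1)^0/∏(0,2,3,2,0,0)! = 1/24  (running 1/24)
  +(−1)^1/∏(1,1,2,1,1,1)! = -1/2  (running -11/24)
  +(−1)^2/∏(2,0,1,0,2,2)! = 1/8  (running -1/3)
⟨..|..⟩ = √(72/35)·(-1/3) = -0.478091

Clebsch–Gordan coefficient, −√(8/35) ≈ -0.478091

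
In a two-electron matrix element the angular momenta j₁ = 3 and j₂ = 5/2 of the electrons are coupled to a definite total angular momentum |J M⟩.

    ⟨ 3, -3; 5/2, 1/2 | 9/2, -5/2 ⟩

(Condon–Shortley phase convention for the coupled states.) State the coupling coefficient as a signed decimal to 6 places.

j₁+j₂−J=1  J+j₁−j₂=5  J−j₁+j₂=4  j₁+j₂+J+1=11
(j₁±m₁, j₂±m₂, J±M) = (0,6,3,2,2,7)
P² = 691200/11
sum k=1..1:
  [1] −1/480 = -1/480
S = -1/480
C² = P²·S² = 3/11 ; C = -0.522233

-0.522233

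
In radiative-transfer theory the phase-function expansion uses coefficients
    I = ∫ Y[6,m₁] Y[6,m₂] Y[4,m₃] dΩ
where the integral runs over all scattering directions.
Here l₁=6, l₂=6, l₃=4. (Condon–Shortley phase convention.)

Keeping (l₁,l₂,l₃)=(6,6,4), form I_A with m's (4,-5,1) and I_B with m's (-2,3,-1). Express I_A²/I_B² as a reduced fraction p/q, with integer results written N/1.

Shared (l₁,l₂,l₃)=(6,6,4): N and (l;000)² cancel in I_A²/I_B².
A: Δ = 8!·4!·4!/17! = 1/15315300; Racah Σ t=0..1: t=0:+1/967680 t=1:−1/725760 = -1/2903040; ⇒ 3j(6 6 4; 4 -5 1)² = 5/3094, sgn +1
B: Δ = 8!·4!·4!/17! = 1/15315300; Racah Σ t=5..8: t=5:−1/103680 t=6:+1/34560 t=7:−1/120960 t=8:+1/5806080 = 13/1161216; ⇒ 3j(6 6 4; -2 3 -1)² = 65/5236, sgn -1
I_A²/I_B² = (5/3094)/(65/5236) = 22/169

22/169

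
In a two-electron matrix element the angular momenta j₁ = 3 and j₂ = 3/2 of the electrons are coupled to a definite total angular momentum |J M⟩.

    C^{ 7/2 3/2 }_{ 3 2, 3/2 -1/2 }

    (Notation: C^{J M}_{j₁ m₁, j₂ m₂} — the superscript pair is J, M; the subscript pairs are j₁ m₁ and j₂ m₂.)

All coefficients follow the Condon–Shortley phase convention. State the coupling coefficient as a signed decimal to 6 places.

+0.654654  (= +√(3/7))

√[8·1!5!2!/9! · 5!1!1!2!5!2!] = √(6400/21)
  +(−1)^0/∏(0,1,1,1,4,1)! = 1/24  (running 1/24)
  +(−1)^1/∏(1,0,0,0,5,2)! = -1/240  (running 3/80)
⟨..|..⟩ = √(6400/21)·(3/80) = +0.654654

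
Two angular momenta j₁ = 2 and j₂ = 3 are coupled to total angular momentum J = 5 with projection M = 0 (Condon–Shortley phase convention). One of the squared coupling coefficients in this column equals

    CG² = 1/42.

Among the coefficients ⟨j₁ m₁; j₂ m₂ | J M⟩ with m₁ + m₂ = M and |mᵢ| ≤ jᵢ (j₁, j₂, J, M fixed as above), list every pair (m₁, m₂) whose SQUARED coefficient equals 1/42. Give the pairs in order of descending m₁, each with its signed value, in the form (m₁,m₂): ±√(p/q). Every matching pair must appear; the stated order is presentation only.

Admissible pairs with m₁+m₂ = M = 0: (-2,2), (-1,1), (0,0), (1,-1), (2,-2)
  (m₁,m₂)=(2,-2): CG² = 1/42, CG = +√(1/42)   ← matches the target
  (m₁,m₂)=(1,-1): CG² = 5/21, CG = +√(5/21)
  (m₁,m₂)=(0,0): CG² = 10/21, CG = +√(10/21)
  (m₁,m₂)=(-1,1): CG² = 5/21, CG = +√(5/21)
  (m₁,m₂)=(-2,2): CG² = 1/42, CG = +√(1/42)   ← matches the target
Pairs with CG² = 1/42: (2,-2): +√(1/42); (-2,2): +√(1/42)

(2,-2): +√(1/42); (-2,2): +√(1/42)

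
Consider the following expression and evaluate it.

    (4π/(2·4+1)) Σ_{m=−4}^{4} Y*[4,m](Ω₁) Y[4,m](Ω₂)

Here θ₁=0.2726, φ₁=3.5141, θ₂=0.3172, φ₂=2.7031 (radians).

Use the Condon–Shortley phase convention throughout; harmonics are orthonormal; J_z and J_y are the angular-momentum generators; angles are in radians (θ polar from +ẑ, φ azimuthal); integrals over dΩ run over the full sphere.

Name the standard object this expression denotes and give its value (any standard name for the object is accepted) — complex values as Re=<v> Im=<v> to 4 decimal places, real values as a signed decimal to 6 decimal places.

This sum is the spherical-harmonic addition theorem: it equals the Legendre polynomial P_l(cos γ) of the angle γ between the two directions.
Term-by-term m-sum for l=4 (normalisation 4π/9 = 1.396263):
  m=-4: (+0.000188+0.002318i) × (-0.000763+0.004118i) = -0.000010-0.000001i  (running Σ = -0.000010-0.000001i)
  m=-3: (-0.010302-0.021150i) × (-0.009114-0.034917i) = -0.000645+0.000552i  (running Σ = -0.000654+0.000551i)
  m=-2: (+0.097905+0.090300i) × (+0.110695+0.133085i) = -0.001180+0.023025i  (running Σ = -0.001834+0.023577i)
  m=-1: (-0.399049-0.155928i) × (-0.421295-0.197562i) = +0.137311+0.144529i  (running Σ = +0.135477+0.168106i)
  m=0: (+0.559011-0.000000i) × (+0.469668+0.000000i) = +0.262550+0.000000i  (running Σ = +0.398027+0.168106i)
  m=1: (+0.399049-0.155928i) × (+0.421295-0.197562i) = +0.137311-0.144529i  (running Σ = +0.535338+0.023577i)
  m=2: (+0.097905-0.090300i) × (+0.110695-0.133085i) = -0.001180-0.023025i  (running Σ = +0.534158+0.000551i)
  m=3: (+0.010302-0.021150i) × (+0.009114-0.034917i) = -0.000645-0.000552i  (running Σ = +0.533514-0.000001i)
  m=4: (+0.000188-0.002318i) × (-0.000763-0.004118i) = -0.000010+0.000001i  (running Σ = +0.533504-0.000000i)
Accumulated sum +0.533504-0.000000i; after 4π/(2l+1) scaling, +0.744912-0.000000i ⇒ P_4 = 0.744912

Legendre polynomial (addition theorem), +0.744912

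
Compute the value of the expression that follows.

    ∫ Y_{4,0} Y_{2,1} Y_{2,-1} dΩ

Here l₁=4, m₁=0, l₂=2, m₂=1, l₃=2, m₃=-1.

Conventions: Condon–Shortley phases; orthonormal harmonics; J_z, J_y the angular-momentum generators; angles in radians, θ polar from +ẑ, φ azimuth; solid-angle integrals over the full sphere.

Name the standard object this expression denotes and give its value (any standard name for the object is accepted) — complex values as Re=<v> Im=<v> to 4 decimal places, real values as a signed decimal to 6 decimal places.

Gaunt coefficient, +0.161197

This is a Gaunt coefficient — the integral of a triple product of spherical harmonics over the sphere.
Rules hold: Σm=0, L=8 even, 2≤2≤6.
N = 9·5·5 = 225
Δ = 4!·4!·0!/9! = 1/630
Racah Σ t=2..2: t=2:+1/16 = 1/16
⇒ 3j(4 2 2; 0 0 0)² = 2/35, sgn +1
Racah Σ t=3..3: t=3:−1/36 = -1/36
⇒ 3j(4 2 2; 0 1 -1)² = 8/315, sgn +1
4πI² = N·(3j₀)²·(3jₘ)² = 16/49
I = +1·√(0.326531/4π) = 0.16119702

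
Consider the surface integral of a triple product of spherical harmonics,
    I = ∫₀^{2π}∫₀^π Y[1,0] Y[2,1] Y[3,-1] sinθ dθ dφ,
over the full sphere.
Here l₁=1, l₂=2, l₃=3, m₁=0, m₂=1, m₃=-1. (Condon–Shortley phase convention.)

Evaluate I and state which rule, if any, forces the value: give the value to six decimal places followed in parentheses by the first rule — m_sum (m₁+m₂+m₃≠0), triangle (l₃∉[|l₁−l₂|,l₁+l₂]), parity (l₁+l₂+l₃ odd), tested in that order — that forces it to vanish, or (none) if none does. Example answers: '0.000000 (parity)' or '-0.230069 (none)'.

Checks pass: Σm=0; 6 even; l₃=3∈[1,3].
(2·1+1)(2·2+1)(2·3+1) = 105
Δ: 0! 2! 4! / 7! → 1/105
sum: t=0:+1/4 = 1/4
3j²(1 2 3; 0 0 0) = Δ·Π!·Σ² = 3/35  (sign -1)
sum: t=0:+1/6 = 1/6
3j²(1 2 3; 0 1 -1) = Δ·Π!·Σ² = 8/105  (sign +1)
combine: 4πI² = 105·3/35·8/105 = 24/35
take √, sign -1: I = -0.23359668
No selection rule forces the value: the integral is nonzero (none).

-0.233597 (none)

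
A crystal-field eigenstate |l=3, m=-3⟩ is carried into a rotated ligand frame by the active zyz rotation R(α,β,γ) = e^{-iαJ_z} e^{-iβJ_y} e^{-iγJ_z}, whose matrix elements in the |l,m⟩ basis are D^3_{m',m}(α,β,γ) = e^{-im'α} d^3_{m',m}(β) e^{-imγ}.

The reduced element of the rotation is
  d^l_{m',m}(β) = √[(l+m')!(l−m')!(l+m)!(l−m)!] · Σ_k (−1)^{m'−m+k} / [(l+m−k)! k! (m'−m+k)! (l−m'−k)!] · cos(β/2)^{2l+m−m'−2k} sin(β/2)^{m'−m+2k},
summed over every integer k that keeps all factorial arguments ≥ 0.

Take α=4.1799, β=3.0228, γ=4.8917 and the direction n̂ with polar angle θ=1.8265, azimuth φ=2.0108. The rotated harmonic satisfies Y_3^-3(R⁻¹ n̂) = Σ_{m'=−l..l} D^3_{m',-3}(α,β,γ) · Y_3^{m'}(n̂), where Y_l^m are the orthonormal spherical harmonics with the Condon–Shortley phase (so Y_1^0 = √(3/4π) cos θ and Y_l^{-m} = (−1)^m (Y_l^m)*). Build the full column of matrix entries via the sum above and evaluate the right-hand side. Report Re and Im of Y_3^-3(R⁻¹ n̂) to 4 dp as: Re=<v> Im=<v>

Need the full column D^3_{m',-3} for m'=−3..3 at α=4.1799, β=3.0228, γ=4.8917.
cos(β/2)=0.059361, sin(β/2)=0.998237
d^3_{-3,-3}: single k=0 term ⇒ +0.000000;  D = -0.000000+0.000000i
d^3_{-2,-3}: single k=0 term ⇒ -0.000002;  D = +0.000001+0.000002i
d^3_{-1,-3}: single k=0 term ⇒ +0.000048;  D = +0.000048+0.000000i
d^3_{0,-3}: single k=0 term ⇒ -0.000931;  D = +0.000477-0.000799i
d^3_{1,-3}: single k=0 term ⇒ +0.013552;  D = -0.006501-0.011890i
d^3_{2,-3}: single k=0 term ⇒ -0.144128;  D = -0.144053-0.004628i
d^3_{3,-3}: single k=0 term ⇒ +0.989466;  D = -0.529444+0.835901i
Y_3^{m'}(θ=1.8265,φ=2.0108) and Σ D·Y over m':
  (-0.0000+0.0000i)·(+0.3660+0.0938i)  (+0.0000+0.0000i)·(+0.1542-0.1865i)  (+0.0000+0.0000i)·(+0.0906+0.1924i)  (+0.0005-0.0008i)·(+0.2530+0.0000i)  (-0.0065-0.0119i)·(-0.0906+0.1924i)  (-0.1441-0.0046i)·(+0.1542+0.1865i)  (-0.5294+0.8359i)·(-0.3660+0.0938i)
Y_3^-3(R⁻¹ n̂) = +0.097064-0.383540i

Re=0.0971 Im=-0.3835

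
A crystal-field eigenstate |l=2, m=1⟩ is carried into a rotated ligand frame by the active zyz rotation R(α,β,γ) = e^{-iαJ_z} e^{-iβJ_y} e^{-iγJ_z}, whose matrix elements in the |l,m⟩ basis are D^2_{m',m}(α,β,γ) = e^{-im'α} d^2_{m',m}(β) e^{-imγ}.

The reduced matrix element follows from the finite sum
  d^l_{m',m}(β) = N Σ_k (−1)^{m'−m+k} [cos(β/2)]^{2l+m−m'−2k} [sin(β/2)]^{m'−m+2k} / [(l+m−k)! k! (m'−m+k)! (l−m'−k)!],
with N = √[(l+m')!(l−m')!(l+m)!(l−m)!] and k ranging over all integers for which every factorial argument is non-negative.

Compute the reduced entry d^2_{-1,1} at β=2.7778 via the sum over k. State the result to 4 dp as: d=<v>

d^2_{-1,1}(β=2.7778) via the finite sum:
Half-angle: c=0.180895, s=0.983502. N=√(1·6·6·1)=6.000000
k∈{2,3} keeps every argument non-negative
  k=2: (−1)^0·6.0000/(2)·0.1809^2·0.9835^2 = +0.094957
  k=3: (−1)^1·6.0000/(6)·0.1809^0·0.9835^4 = -0.935625
d^2_{-1,1}(2.7778) = +0.094957 -0.935625 = -0.840668

d=-0.8407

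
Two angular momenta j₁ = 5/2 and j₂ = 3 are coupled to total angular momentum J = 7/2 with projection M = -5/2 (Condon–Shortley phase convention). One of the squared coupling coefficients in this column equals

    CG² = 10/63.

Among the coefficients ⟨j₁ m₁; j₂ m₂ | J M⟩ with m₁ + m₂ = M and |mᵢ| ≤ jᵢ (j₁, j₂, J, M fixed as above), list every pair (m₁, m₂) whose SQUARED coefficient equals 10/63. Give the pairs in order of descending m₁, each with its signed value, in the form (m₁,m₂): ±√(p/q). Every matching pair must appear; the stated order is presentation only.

Admissible pairs with m₁+m₂ = M = -5/2: (-5/2,0), (-3/2,-1), (-1/2,-2), (1/2,-3)
  (m₁,m₂)=(1/2,-3): CG² = 3/7, CG = +√(3/7)
  (m₁,m₂)=(-1/2,-2): CG² = 2/63, CG = −√(2/63)
  (m₁,m₂)=(-3/2,-1): CG² = 10/63, CG = −√(10/63)   ← matches the target
  (m₁,m₂)=(-5/2,0): CG² = 8/21, CG = +√(8/21)
Pairs with CG² = 10/63: (-3/2,-1): −√(10/63)

(-3/2,-1): −√(10/63)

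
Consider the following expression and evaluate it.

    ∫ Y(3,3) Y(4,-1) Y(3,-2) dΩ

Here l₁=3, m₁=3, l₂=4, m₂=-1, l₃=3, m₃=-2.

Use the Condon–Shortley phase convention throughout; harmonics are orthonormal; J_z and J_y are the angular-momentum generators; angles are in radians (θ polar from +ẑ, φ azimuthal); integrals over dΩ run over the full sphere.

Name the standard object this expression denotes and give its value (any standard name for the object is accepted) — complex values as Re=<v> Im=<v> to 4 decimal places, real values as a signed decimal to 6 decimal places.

Gaunt coefficient, +0.140463

This is a Gaunt coefficient — the integral of a triple product of spherical harmonics over the sphere.
Checks pass: Σm=0; 10 even; l₃=3∈[1,7].
(2·3+1)(2·4+1)(2·3+1) = 441
Δ: 4! 2! 4! / 11! → 1/34650
sum: t=1:−1/72 t=2:+1/16 t=3:−1/72 = 5/144
3j²(3 4 3; 0 0 0) = Δ·Π!·Σ² = 2/77  (sign -1)
sum: t=0:+1/288 = 1/288
3j²(3 4 3; 3 -1 -2) = Δ·Π!·Σ² = 5/231  (sign -1)
combine: 4πI² = 441·2/77·5/231 = 30/121
take √, sign +1: I = 0.14046335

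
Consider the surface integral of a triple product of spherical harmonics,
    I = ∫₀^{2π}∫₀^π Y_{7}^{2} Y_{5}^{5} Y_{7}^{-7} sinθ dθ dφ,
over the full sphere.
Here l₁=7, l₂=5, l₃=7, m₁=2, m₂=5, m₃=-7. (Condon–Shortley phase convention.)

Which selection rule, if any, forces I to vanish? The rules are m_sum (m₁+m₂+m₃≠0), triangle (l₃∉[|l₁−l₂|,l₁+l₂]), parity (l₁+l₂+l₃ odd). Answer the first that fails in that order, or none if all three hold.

m₁+m₂+m₃ = 2 + 5 − 7 = 0  ✓
triangle: |7−5|=2 ≤ l₃=7 ≤ 7+5=12  ✓
parity: l₁+l₂+l₃ = 19 is odd  ✗

parity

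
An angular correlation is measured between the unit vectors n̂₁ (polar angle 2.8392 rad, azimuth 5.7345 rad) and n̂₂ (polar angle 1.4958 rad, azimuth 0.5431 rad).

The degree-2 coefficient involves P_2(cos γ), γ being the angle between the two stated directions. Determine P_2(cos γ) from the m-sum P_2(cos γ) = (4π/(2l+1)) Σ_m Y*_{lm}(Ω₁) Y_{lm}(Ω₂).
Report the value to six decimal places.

-0.493595

Term-by-term m-sum for l=2 (normalisation 4π/5 = 2.513274):
  m=-2: Y*=(0.015619, -0.030490)  Y=(0.178936, -0.339881)  product (-0.007568, -0.010764)
  m=-1: Y*=(-0.187391, 0.114551)  Y=(0.049416, -0.029830)  product (-0.005843, 0.011251)
  m=+0: Y*=(0.546869, -0.000000)  Y=(-0.310080, 0.000000)  product (-0.169573, 0.000000)
  m=+1: Y*=(0.187391, 0.114551)  Y=(-0.049416, -0.029830)  product (-0.005843, -0.011251)
  m=+2: Y*=(0.015619, 0.030490)  Y=(0.178936, 0.339881)  product (-0.007568, 0.010764)
Σ over m = (-0.196395, 0.000000); ×(4π/5) → (-0.493595, 0.000000). Real part: -0.493595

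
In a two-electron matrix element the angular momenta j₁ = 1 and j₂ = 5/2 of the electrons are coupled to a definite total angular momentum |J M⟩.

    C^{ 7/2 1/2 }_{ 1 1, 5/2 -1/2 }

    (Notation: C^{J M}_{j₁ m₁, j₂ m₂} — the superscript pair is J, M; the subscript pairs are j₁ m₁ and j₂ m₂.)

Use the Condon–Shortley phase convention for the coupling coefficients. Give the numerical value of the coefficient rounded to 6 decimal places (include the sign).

+√(2/7) ≈ +0.534522

√[8·0!2!5!/8! · 2!0!2!3!4!3!] = √(1152/7)
  +(−1)^0/∏(0,0,0,2,2,3)! = 1/24  (running 1/24)
⟨..|..⟩ = √(1152/7)·(1/24) = +0.534522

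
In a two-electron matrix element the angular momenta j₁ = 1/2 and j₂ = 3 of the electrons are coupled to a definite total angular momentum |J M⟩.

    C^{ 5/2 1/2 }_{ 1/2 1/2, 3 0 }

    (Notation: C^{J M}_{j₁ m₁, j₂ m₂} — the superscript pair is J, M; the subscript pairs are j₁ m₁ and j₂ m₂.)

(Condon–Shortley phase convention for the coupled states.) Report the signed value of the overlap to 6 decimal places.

√[6·1!0!5!/7! · 1!0!3!3!3!2!] = √(432/7)
  +(−1)^0/∏(0,1,0,3,0,2)! = 1/12  (running 1/12)
⟨..|..⟩ = √(432/7)·(1/12) = +0.654654

+√(3/7) ≈ +0.654654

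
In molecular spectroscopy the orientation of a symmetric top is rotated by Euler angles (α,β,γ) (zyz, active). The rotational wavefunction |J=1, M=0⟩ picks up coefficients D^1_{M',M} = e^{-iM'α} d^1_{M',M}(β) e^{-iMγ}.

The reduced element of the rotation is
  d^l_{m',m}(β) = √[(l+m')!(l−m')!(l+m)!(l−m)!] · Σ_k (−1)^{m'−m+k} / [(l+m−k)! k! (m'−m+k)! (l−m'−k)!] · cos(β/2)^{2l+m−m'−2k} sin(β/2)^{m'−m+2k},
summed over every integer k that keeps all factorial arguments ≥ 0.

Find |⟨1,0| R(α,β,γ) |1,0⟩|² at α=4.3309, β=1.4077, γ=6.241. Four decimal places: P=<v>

First d^1_{0,0}(β=1.4077), then the phase factors e^{-i(0)α} and e^{-i(0)γ}:
Half-angle: c=0.762356, s=0.647158. N=√(1·1·1·1)=1.000000
Admissible k: 0..1 (factorial args all ≥0)
  k=0: (−1)^0·1.0000/(1)·0.7624^2·0.6472^0 = +0.581187
  k=1: (−1)^1·1.0000/(1)·0.7624^0·0.6472^2 = -0.418813
d^1_{0,0}(1.4077) = +0.581187 -0.418813 = +0.162374
|D^1_{0,0}|² = |d^1_{0,0}(β)|² = (+0.162374)² = 0.026365 (the z-rotation phases have unit modulus)

P=0.0264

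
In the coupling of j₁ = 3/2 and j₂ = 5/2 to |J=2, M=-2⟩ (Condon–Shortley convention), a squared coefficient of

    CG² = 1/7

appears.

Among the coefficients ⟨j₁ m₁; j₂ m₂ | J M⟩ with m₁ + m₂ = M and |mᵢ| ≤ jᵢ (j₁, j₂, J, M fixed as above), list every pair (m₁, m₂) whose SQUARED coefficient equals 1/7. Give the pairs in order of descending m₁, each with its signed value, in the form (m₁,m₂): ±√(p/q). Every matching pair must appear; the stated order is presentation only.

(-3/2,-1/2): +√(1/7)

Admissible pairs with m₁+m₂ = M = -2: (-3/2,-1/2), (-1/2,-3/2), (1/2,-5/2)
  (m₁,m₂)=(1/2,-5/2): CG² = 10/21, CG = +√(10/21)
  (m₁,m₂)=(-1/2,-3/2): CG² = 8/21, CG = −√(8/21)
  (m₁,m₂)=(-3/2,-1/2): CG² = 1/7, CG = +√(1/7)   ← matches the target
Pairs with CG² = 1/7: (-3/2,-1/2): +√(1/7)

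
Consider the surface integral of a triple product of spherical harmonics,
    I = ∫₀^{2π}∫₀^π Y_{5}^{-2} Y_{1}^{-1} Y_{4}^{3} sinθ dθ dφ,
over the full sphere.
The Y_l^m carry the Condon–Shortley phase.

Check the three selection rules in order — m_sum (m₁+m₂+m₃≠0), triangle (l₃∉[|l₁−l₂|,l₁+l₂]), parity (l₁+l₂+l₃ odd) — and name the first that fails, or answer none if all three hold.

none

Σmᵢ = 0  ✓
l₃∈[|l₁−l₂|,l₁+l₂]=[4,6], have l₃=4  ✓
Σlᵢ = 10 ⇒ even  ✓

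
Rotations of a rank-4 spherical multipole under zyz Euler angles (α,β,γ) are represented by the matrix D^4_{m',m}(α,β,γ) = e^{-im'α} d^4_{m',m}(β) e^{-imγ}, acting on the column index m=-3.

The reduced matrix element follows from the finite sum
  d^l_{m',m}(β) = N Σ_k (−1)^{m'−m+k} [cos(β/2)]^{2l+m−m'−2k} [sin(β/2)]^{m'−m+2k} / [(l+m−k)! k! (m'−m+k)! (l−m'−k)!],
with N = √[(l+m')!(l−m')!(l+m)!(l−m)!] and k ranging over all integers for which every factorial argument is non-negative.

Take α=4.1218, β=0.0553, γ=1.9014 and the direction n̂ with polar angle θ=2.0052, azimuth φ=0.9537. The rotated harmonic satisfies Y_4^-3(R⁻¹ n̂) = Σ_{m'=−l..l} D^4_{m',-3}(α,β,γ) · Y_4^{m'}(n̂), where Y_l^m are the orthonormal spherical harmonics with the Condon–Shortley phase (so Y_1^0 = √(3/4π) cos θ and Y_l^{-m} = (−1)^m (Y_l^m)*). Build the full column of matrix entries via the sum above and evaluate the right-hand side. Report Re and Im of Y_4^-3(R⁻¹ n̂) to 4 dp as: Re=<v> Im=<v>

Need the full column D^4_{m',-3} for m'=−4..4 at α=4.1218, β=0.0553, γ=1.9014.
cos(β/2)=0.999618, sin(β/2)=0.027646
d^4_{-4,-3}: single k=1 term ⇒ +0.077987;  D = -0.076429-0.015513i
d^4_{-3,-3}: k∈[0..1] ⇒ +0.996946 -0.005338 = +0.991608;  D = +0.704978-0.697347i
d^4_{-2,-3}: k∈[0..1] ⇒ -0.103167 +0.000237 = -0.102930;  D = -0.019375-0.101090i
d^4_{-1,-3}: k∈[0..1] ⇒ +0.006053 -0.000008 = +0.006045;  D = -0.005565-0.002361i
d^4_{0,-3}: k∈[0..1] ⇒ -0.000250 +0.000000 = -0.000249;  D = -0.000209+0.000136i
d^4_{1,-3}: k∈[0..1] ⇒ +0.000008 -0.000000 = +0.000008;  D = -0.000000+0.000008i
d^4_{2,-3}: k∈[0..1] ⇒ -0.000000 +0.000000 = -0.000000;  D = +0.000000+0.000000i
d^4_{3,-3}: k∈[0..1] ⇒ +0.000000 -0.000000 = +0.000000;  D = +0.000000-0.000000i
d^4_{4,-3}: single k=0 term ⇒ -0.000000;  D = +0.000000-0.000000i
Y_4^{m'}(θ=2.0052,φ=0.9537) and Σ D·Y over m':
  (-0.0764-0.0155i)·(-0.2343+0.1868i)  (+0.7050-0.6973i)·(+0.3779+0.1089i)  (-0.0194-0.1011i)·(-0.0218-0.0623i)  (-0.0056-0.0024i)·(+0.1840-0.2593i)  (-0.0002+0.0001i)·(-0.1286+0.0000i)  (-0.0000+0.0000i)·(-0.1840-0.2593i)  (+0.0000+0.0000i)·(-0.0218+0.0623i)  (+0.0000-0.0000i)·(-0.3779+0.1089i)  (+0.0000-0.0000i)·(-0.2343-0.1868i)
Y_4^-3(R⁻¹ n̂) = +0.355603-0.192996i

Re=0.3556 Im=-0.1930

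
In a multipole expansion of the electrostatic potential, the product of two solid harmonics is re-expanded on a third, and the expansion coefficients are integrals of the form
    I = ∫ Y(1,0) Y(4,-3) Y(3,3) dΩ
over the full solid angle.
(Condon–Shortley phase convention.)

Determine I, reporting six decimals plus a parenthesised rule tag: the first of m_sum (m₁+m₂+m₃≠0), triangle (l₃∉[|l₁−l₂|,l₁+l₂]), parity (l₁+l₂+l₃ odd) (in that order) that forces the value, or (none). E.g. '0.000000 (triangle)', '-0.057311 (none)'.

-0.162868 (none)

m-sum 0 ✓  L=8 even ✓  3≤3≤5 ✓
Π(2lᵢ+1) = 3×9×7 = 189
triangle coeff Δ(1,4,3) = 1/252
Σ_t [1,1]: t=1:−1/36 = -1/36
(3j)²=4/63 [(1 4 3; 0 0 0)], sign=+1
Σ_t [1,1]: t=1:−1/720 = -1/720
(3j)²=1/36 [(1 4 3; 0 -3 3)], sign=-1
⇒ 4πI² = 1/3
I = (-1)√(1/3/(4π)) = -0.16286750
No selection rule forces the value: the integral is nonzero (none).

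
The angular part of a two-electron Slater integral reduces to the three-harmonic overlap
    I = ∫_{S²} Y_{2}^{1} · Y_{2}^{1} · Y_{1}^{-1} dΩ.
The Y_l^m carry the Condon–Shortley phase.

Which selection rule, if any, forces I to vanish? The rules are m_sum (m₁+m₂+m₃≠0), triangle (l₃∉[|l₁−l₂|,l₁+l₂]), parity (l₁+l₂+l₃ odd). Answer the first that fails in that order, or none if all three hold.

azimuthal sum: 1 + 1 − 1 = 1  ✗
0 ≤ 1 ≤ 4 (triangle on l)
L = 2 + 2 + 1 = 5 (odd)

m_sum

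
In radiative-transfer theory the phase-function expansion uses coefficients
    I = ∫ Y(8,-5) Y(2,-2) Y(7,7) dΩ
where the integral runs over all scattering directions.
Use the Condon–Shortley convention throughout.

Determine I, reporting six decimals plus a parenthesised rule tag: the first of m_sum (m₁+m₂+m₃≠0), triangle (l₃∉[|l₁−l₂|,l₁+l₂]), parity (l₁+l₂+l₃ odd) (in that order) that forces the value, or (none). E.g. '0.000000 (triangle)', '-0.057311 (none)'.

Σlᵢ=17 odd — θ-integrand is odd under cosθ→−cosθ; I=0

0.000000 (parity)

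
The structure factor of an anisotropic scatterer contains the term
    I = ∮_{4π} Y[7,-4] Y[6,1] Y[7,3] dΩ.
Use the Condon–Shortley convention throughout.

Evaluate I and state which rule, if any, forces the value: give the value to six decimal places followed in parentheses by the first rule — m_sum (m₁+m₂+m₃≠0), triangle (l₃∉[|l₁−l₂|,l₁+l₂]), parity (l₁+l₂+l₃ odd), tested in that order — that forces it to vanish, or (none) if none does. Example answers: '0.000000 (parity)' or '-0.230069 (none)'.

Rules hold: Σm=0, L=20 even, 1≤7≤13.
N = 15·13·15 = 2925
Δ = 6!·8!·6!/21! = 1/2444321880
Racah Σ t=0..6: t=0:+1/2612736000 t=1:−1/20736000 t=2:+1/1658880 t=3:−1/746496 t=4:+1/1658880 t=5:−1/20736000 t=6:+1/2612736000 = -1/4354560
⇒ 3j(7 6 7; 0 0 0)² = 1000/138567, sgn +1
Racah Σ t=3..6: t=3:−1/69672960 t=4:+1/8709120 t=5:−1/8294400 t=6:+1/62208000 = -1/248832000
⇒ 3j(7 6 7; -4 1 3)² = 7/83980, sgn -1
4πI² = N·(3j₀)²·(3jₘ)² = 26250/14919047
I = -1·√(0.0017595/4π) = -0.01183285
No selection rule forces the value: the integral is nonzero (none).

-0.011833 (none)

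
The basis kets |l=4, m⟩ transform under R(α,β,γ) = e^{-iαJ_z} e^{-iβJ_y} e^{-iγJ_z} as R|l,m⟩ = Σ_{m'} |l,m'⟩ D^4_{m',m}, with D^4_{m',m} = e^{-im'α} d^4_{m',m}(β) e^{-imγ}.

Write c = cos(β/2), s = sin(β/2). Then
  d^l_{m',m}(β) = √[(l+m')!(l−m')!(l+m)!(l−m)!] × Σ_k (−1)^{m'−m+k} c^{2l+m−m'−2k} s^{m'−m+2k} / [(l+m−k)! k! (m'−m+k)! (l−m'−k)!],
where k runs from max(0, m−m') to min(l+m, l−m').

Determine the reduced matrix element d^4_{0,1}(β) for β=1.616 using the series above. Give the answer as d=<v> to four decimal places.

d=0.0753

d^4_{0,1}(β=1.6160) via the finite sum:
With c≡cos(β/2)=0.690946 and s≡sin(β/2)=0.722907, N=[24·24·120·6]^{1/2}=643.987578
Admissible k: 1..4 (factorial args all ≥0)
  k=1: (−1)^0·643.9876/(144)·0.6909^7·0.7229^1 = +0.243055
  k=2: (−1)^1·643.9876/(24)·0.6909^5·0.7229^3 = -1.596366
  k=3: (−1)^2·643.9876/(24)·0.6909^3·0.7229^5 = +1.747468
  k=4: (−1)^3·643.9876/(144)·0.6909^1·0.7229^7 = -0.318812
d^4_{0,1}(1.6160) = +0.243055 -1.596366 +1.747468 -0.318812 = +0.075345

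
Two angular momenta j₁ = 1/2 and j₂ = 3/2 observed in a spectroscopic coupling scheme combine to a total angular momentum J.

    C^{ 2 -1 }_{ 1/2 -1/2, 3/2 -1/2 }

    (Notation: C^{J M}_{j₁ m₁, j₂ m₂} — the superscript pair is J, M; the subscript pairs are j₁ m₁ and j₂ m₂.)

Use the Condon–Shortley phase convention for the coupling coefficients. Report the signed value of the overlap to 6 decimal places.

+0.866025

j₁+j₂−J=0  J+j₁−j₂=1  J−j₁+j₂=3  j₁+j₂+J+1=5
(j₁±m₁, j₂±m₂, J±M) = (0,1,1,2,1,3)
P² = 3
sum k=0..0:
  [0] +1/2 = 1/2
S = 1/2
C² = P²·S² = 3/4 ; C = +0.866025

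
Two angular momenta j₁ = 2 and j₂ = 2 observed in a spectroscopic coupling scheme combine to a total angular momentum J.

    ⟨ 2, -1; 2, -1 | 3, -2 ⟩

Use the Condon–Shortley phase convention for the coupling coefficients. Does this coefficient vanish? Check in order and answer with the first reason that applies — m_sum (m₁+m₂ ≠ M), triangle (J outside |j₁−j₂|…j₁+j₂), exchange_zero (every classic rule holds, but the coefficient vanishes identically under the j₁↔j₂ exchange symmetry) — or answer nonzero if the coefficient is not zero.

m-sum: m₁+m₂ = -1+(-1) = -2, M = -2  ✓
triangle: |j₁−j₂| = 0 ≤ J = 3 ≤ j₁+j₂ = 4  ✓
exchange: j₁=j₂ and m₁=m₂, and (−1)^(j₁+j₂−J) = (−1)^1 = −1 forces ⟨j₁m₁;j₂m₂|JM⟩ = −⟨j₂m₂;j₁m₁|JM⟩ = −⟨j₁m₁;j₂m₂|JM⟩ ⇒ the coefficient vanishes identically
Racah sum check: Σ_k collapses to 0 ⇒ CG = 0

exchange_zero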